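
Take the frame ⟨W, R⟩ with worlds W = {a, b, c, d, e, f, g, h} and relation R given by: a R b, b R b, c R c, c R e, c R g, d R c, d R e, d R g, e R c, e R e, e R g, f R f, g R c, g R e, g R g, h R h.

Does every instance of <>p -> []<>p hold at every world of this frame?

The schema 5 characterises exactly the Euclidean frames.
Euclidean: yes — any two successors of a common world are R-related.

Yes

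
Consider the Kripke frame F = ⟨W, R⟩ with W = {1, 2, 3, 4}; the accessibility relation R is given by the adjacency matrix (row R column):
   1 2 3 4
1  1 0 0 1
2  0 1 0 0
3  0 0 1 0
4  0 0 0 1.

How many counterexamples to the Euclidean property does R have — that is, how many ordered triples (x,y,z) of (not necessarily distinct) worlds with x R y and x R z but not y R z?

1

Enumerating: (1,4,1).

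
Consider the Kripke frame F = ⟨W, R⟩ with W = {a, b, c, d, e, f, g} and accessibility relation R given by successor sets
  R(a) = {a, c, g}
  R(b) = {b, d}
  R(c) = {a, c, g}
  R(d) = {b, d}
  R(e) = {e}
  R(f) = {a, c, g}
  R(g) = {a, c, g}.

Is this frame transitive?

Transitive: yes — every two-step R-path is closed by a direct edge.

Yes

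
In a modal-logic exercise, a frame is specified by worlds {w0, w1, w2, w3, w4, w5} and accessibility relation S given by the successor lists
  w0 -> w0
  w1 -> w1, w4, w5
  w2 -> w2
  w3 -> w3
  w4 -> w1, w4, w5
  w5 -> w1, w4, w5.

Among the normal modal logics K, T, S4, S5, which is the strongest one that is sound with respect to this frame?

S5

Reflexive (axiom T): yes — every world is S-related to itself.
Transitive (axiom 4): yes — every two-step S-path is closed by a direct edge.
Euclidean (axiom 5): yes — any two successors of a common world are S-related.
So F validates K, T, S4, S5. The strongest is S5.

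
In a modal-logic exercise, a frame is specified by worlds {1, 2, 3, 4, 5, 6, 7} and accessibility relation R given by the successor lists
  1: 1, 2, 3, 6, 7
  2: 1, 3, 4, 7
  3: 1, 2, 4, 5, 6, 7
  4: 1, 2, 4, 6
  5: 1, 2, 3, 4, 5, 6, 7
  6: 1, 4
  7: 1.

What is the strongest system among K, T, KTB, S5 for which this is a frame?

K

Reflexive (axiom T): no — 2 is not related to itself.
Symmetric (axiom B): no — 2 R 7 but not 7 R 2.
Euclidean (axiom 5): no — 1 R 2 and 1 R 6, but not 2 R 6.
So F validates K; T would additionally require R to be reflexive. The strongest is K.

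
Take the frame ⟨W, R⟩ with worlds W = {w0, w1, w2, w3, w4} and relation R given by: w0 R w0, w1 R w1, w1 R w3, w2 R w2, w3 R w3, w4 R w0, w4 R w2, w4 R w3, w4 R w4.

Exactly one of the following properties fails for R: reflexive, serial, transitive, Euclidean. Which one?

Euclidean

Reflexive: yes — every world is R-related to itself.
Serial: yes — every world has a successor (e.g. w0 R w0).
Transitive: yes — every two-step R-path is closed by a direct edge.
Euclidean: no — w4 R w0 and w4 R w2, but not w0 R w2.
Only Euclidean fails.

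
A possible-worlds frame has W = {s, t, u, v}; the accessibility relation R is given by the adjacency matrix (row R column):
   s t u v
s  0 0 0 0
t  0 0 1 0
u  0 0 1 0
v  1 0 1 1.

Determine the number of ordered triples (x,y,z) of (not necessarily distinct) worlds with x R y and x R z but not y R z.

Enumerating: (v,s,s), (v,s,u), (v,s,v), (v,u,s), (v,u,v).

5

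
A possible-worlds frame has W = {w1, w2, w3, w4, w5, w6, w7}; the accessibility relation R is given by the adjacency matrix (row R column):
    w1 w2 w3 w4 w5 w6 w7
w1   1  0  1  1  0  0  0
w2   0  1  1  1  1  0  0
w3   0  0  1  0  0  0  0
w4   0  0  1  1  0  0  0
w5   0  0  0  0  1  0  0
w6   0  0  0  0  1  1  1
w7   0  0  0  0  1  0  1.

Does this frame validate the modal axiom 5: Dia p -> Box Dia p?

By correspondence theory, 5 is valid on a frame iff R is Euclidean.
Euclidean: no — w1 R w3 and w1 R w4, but not w3 R w4.

No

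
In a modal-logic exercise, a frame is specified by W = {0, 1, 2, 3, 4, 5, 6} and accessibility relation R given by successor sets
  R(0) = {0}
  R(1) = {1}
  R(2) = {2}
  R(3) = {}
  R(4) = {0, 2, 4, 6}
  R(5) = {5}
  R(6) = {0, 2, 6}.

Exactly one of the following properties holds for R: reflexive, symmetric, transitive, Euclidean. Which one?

transitive

Reflexive: no — 3 is not related to itself.
Symmetric: no — 4 R 0 but not 0 R 4.
Transitive: yes — every two-step R-path is closed by a direct edge.
Euclidean: no — 4 R 0 and 4 R 2, but not 0 R 2.
Only transitive holds.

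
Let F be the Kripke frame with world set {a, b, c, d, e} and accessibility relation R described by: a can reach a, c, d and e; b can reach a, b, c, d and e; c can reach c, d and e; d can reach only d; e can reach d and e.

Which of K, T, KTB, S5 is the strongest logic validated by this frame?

Reflexive (axiom T): yes — every world is R-related to itself.
Symmetric (axiom B): no — a R c but not c R a.
Euclidean (axiom 5): no — a R d and a R c, but not d R c.
So F validates K, T; KTB would additionally require R to be symmetric. The strongest is T.

T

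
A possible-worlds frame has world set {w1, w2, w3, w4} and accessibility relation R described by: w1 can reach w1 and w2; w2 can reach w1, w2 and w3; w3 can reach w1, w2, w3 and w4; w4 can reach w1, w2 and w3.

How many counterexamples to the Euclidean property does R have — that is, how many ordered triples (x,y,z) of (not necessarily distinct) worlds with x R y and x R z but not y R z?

6

Enumerating: (w2,w1,w3), (w3,w1,w3), (w3,w1,w4), (w3,w2,w4), (w3,w4,w4), (w4,w1,w3).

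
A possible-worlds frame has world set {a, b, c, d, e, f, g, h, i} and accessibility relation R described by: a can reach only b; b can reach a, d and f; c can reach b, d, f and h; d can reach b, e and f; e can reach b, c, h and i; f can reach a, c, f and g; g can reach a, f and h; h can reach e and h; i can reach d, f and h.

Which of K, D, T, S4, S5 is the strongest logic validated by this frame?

D

Serial (axiom D): yes — every world has a successor (e.g. a R b).
Reflexive (axiom T): no — a is not related to itself.
Transitive (axiom 4): no — a R b and b R d, but not a R d.
Euclidean (axiom 5): no — b R a and b R d, but not a R d.
So F validates K, D; T would additionally require R to be reflexive. The strongest is D.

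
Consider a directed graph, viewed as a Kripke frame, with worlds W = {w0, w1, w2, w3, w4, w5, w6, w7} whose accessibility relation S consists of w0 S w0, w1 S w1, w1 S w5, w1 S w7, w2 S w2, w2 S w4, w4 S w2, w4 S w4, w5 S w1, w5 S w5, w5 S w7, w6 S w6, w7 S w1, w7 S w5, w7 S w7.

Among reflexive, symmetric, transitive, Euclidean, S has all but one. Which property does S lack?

reflexive

Reflexive: no — w3 is not related to itself.
Symmetric: yes — every pair in S has its reverse in S.
Transitive: yes — every two-step S-path is closed by a direct edge.
Euclidean: yes — any two successors of a common world are S-related.
Only reflexive fails.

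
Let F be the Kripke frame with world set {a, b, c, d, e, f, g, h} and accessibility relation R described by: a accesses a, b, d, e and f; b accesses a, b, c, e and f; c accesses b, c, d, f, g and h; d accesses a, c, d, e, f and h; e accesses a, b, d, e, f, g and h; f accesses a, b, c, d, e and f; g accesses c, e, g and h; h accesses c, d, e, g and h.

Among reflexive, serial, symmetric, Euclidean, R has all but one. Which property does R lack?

Reflexive: yes — every world is R-related to itself.
Serial: yes — every world has a successor (e.g. a R a).
Symmetric: yes — every pair in R has its reverse in R.
Euclidean: no — a R b and a R d, but not b R d.
Only Euclidean fails.

Euclidean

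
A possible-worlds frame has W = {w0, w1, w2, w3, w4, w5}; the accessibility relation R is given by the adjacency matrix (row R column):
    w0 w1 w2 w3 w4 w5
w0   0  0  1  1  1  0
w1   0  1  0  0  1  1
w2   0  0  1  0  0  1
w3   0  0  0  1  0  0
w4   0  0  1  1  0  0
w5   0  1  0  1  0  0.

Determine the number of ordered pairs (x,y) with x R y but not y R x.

Enumerating: (w0,w2), (w0,w3), (w0,w4), (w1,w4), (w2,w5), (w4,w2), (w4,w3), (w5,w3).

8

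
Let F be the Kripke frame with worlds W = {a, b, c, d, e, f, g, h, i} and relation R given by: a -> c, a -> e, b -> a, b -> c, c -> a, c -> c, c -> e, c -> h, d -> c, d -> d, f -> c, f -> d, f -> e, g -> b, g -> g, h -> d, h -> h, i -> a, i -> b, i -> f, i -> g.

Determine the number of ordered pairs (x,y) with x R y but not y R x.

Enumerating: (a,e), (b,a), (b,c), (c,e), (c,h), (d,c), (f,c), (f,d), (f,e), (g,b), (h,d), (i,a), (i,b), (i,f), (i,g).

15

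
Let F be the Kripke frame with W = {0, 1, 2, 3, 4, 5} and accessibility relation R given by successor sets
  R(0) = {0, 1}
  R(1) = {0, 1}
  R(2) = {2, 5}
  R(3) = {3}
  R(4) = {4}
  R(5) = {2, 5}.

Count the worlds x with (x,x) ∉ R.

0

R is reflexive; there are no such worlds.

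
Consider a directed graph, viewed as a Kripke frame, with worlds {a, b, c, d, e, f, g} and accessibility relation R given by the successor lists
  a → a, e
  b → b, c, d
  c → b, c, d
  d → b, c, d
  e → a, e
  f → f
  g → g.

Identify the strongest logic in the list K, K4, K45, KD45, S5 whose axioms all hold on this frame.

S5

Transitive (axiom 4): yes — every two-step R-path is closed by a direct edge.
Euclidean (axiom 5): yes — any two successors of a common world are R-related.
Serial (axiom D): yes — every world has a successor (e.g. a R a).
Reflexive (axiom T): yes — every world is R-related to itself.
So F validates K, K4, K45, KD45, S5. The strongest is S5.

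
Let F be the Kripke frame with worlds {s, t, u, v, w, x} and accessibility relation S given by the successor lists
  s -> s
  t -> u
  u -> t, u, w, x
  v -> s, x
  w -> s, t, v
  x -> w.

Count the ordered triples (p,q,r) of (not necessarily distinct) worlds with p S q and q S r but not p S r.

11

Enumerating: (t,u,t), (t,u,w), (t,u,x), (u,w,s), (u,w,v), (v,x,w), (w,t,u), (w,v,x), (x,w,s), (x,w,t), (x,w,v).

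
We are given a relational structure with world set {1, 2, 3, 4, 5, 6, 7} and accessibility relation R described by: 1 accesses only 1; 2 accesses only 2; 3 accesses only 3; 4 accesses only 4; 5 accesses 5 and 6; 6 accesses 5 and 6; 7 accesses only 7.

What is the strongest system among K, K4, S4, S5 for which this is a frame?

S5

Transitive (axiom 4): yes — every two-step R-path is closed by a direct edge.
Reflexive (axiom T): yes — every world is R-related to itself.
Euclidean (axiom 5): yes — any two successors of a common world are R-related.
So F validates K, K4, S4, S5. The strongest is S5.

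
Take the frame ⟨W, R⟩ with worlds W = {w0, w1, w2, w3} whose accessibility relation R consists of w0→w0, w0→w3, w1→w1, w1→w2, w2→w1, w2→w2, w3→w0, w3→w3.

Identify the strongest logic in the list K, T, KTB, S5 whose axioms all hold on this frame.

Reflexive (axiom T): yes — every world is R-related to itself.
Symmetric (axiom B): yes — every pair in R has its reverse in R.
Euclidean (axiom 5): yes — any two successors of a common world are R-related.
So F validates K, T, KTB, S5. The strongest is S5.

S5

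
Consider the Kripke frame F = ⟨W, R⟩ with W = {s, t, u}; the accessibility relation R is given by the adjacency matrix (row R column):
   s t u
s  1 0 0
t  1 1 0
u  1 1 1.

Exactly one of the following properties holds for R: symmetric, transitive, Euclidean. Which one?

transitive

Symmetric: no — t R s but not s R t.
Transitive: yes — every two-step R-path is closed by a direct edge.
Euclidean: no — u R s and u R t, but not s R t.
Only transitive holds.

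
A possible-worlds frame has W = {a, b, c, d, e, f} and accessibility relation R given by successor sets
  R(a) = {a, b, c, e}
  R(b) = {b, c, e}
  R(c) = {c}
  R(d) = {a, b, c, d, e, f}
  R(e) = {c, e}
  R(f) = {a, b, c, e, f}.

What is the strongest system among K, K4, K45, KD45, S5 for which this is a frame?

K4

Transitive (axiom 4): yes — every two-step R-path is closed by a direct edge.
Euclidean (axiom 5): no — a R c and a R b, but not c R b.
Serial (axiom D): yes — every world has a successor (e.g. a R a).
Reflexive (axiom T): yes — every world is R-related to itself.
So F validates K, K4; K45 would additionally require R to be Euclidean. The strongest is K4.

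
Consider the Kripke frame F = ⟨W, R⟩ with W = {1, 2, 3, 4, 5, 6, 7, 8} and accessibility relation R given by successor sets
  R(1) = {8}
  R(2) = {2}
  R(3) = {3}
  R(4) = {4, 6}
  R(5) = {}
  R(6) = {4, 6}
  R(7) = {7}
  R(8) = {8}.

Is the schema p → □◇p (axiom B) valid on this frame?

No

By correspondence theory, B is valid on a frame iff R is symmetric.
Symmetric: no — 1 R 8 but not 8 R 1.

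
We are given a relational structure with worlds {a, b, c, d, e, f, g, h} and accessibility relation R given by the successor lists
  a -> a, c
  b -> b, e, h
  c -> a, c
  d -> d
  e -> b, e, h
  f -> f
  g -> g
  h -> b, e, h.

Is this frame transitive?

Yes

Transitive: yes — every two-step R-path is closed by a direct edge.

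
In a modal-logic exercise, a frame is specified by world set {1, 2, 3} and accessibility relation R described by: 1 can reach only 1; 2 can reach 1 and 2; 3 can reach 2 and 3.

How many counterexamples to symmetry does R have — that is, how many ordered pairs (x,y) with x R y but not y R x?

Enumerating: (2,1), (3,2).

2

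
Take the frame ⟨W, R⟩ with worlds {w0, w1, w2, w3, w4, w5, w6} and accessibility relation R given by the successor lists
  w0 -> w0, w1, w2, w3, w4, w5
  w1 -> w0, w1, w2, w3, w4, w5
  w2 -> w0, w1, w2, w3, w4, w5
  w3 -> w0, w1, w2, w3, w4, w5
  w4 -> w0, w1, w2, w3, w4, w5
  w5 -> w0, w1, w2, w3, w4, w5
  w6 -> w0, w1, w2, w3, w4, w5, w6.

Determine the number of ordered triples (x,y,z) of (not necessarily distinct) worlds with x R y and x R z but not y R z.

Enumerating: (w6,w0,w6), (w6,w1,w6), (w6,w2,w6), (w6,w3,w6), (w6,w4,w6), (w6,w5,w6).

6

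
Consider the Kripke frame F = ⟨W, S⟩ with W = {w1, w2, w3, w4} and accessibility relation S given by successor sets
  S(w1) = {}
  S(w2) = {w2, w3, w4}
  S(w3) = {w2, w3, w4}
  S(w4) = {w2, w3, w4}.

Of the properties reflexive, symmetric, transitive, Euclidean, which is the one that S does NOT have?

reflexive

Reflexive: no — w1 is not related to itself.
Symmetric: yes — every pair in S has its reverse in S.
Transitive: yes — every two-step S-path is closed by a direct edge.
Euclidean: yes — any two successors of a common world are S-related.
Only reflexive fails.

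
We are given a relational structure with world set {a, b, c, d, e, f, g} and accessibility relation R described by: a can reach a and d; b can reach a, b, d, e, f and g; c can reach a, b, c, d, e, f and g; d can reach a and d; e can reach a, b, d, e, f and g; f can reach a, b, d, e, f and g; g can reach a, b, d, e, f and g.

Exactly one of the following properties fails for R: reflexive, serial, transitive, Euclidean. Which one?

Reflexive: yes — every world is R-related to itself.
Serial: yes — every world has a successor (e.g. a R a).
Transitive: yes — every two-step R-path is closed by a direct edge.
Euclidean: no — b R a and b R e, but not a R e.
Only Euclidean fails.

Euclidean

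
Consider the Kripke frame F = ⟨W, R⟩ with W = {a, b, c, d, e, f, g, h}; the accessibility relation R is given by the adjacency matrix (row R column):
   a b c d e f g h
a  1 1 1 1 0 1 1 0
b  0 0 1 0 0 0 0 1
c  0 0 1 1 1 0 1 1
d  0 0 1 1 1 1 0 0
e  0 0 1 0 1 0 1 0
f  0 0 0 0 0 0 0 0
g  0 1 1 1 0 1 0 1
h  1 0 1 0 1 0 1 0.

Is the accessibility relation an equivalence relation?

No

Reflexive: no — b is not related to itself.
Symmetric: no — a R b but not b R a.
Transitive: no — a R b and b R h, but not a R h.
So R is not an equivalence relation.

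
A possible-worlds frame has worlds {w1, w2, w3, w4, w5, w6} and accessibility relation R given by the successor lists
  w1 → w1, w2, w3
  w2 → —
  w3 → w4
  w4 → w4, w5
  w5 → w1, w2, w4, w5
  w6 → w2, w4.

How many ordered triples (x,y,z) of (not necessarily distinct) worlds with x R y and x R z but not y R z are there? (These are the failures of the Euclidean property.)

Enumerating: (w1,w2,w1), (w1,w2,w2), (w1,w2,w3), (w1,w3,w1), (w1,w3,w2), (w1,w3,w3), (w5,w1,w4), (w5,w1,w5), (w5,w2,w1), (w5,w2,w2), (w5,w2,w4), (w5,w2,w5), (w5,w4,w1), (w5,w4,w2), (w6,w2,w2), (w6,w2,w4), (w6,w4,w2).

17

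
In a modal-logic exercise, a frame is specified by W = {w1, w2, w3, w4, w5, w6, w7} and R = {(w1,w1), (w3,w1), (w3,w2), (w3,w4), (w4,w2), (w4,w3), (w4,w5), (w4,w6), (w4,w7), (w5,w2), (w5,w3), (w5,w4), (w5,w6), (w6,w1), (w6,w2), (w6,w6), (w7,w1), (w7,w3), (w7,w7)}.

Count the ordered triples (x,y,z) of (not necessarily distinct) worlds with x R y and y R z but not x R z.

15

Enumerating: (w3,w4,w3), (w3,w4,w5), (w3,w4,w6), (w3,w4,w7), (w4,w3,w1), (w4,w3,w4), (w4,w5,w4), (w4,w6,w1), (w4,w7,w1), (w5,w3,w1), (w5,w4,w5), (w5,w4,w7), (w5,w6,w1), (w7,w3,w2), (w7,w3,w4).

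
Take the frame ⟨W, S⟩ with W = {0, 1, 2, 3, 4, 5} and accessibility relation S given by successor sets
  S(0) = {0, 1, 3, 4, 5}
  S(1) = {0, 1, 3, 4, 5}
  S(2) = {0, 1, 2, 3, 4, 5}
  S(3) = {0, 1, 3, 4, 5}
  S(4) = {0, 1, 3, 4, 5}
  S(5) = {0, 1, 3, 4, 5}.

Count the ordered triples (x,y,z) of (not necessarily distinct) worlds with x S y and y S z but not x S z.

S is transitive; there are no such tuples.

0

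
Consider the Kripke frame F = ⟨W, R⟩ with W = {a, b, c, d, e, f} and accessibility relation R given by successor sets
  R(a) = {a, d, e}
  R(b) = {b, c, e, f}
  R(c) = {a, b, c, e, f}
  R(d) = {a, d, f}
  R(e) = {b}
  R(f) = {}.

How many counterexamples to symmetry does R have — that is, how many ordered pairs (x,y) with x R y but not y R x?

Enumerating: (a,e), (b,f), (c,a), (c,e), (c,f), (d,f).

6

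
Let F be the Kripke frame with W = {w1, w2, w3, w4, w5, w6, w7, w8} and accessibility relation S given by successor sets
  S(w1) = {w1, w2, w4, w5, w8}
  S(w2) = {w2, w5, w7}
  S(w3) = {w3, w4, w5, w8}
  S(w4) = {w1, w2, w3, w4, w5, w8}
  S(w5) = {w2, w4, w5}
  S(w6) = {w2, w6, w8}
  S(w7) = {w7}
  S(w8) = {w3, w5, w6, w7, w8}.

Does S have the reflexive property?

Reflexive: yes — every world is S-related to itself.

Yes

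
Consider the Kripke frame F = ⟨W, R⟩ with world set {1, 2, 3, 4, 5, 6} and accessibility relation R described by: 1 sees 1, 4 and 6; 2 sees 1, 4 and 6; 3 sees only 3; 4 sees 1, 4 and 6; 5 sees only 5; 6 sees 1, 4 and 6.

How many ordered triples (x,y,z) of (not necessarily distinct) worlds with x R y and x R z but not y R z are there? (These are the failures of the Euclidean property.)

0

R is Euclidean; there are no such tuples.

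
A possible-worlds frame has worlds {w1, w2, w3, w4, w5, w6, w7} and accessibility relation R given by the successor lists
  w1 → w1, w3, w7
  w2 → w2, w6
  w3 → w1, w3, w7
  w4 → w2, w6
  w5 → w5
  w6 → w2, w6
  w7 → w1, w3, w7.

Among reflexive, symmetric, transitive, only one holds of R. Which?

Reflexive: no — w4 is not related to itself.
Symmetric: no — w4 R w2 but not w2 R w4.
Transitive: yes — every two-step R-path is closed by a direct edge.
Only transitive holds.

transitive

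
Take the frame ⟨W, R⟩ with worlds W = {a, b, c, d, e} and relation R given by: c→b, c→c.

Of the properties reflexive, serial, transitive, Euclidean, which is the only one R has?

Reflexive: no — a is not related to itself.
Serial: no — a has no R-successor.
Transitive: yes — every two-step R-path is closed by a direct edge.
Euclidean: no — c R b and c R b, but not b R b.
Only transitive holds.

transitive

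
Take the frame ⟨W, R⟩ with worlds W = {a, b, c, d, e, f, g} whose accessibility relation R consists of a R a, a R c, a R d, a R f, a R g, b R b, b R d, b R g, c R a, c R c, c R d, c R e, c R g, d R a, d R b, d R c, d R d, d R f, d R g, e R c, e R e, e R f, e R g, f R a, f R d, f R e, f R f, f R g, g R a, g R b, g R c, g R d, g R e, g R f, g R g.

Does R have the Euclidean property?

No

Euclidean: no — a R c and a R f, but not c R f.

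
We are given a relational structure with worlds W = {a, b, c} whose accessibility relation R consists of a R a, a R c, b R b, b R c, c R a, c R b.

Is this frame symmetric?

Yes

Symmetric: yes — every pair in R has its reverse in R.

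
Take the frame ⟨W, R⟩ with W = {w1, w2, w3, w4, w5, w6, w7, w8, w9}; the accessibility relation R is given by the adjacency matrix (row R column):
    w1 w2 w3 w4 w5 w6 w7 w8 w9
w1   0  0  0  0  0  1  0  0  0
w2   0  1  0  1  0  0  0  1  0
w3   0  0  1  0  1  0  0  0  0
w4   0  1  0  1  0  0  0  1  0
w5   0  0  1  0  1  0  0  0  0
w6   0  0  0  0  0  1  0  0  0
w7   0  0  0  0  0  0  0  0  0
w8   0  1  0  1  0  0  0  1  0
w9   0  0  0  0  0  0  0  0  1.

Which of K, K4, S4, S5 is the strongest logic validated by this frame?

Transitive (axiom 4): yes — every two-step R-path is closed by a direct edge.
Reflexive (axiom T): no — w1 is not related to itself.
Euclidean (axiom 5): yes — any two successors of a common world are R-related.
So F validates K, K4; S4 would additionally require R to be reflexive. The strongest is K4.

K4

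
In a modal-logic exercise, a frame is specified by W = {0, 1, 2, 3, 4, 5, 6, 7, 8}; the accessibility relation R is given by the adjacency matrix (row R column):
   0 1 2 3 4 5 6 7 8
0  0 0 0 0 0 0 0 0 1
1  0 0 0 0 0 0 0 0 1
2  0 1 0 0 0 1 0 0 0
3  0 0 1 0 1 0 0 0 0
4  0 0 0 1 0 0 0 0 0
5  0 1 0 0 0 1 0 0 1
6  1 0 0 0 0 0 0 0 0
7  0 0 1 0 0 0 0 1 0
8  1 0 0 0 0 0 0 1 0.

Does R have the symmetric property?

Symmetric: no — 1 R 8 but not 8 R 1.

No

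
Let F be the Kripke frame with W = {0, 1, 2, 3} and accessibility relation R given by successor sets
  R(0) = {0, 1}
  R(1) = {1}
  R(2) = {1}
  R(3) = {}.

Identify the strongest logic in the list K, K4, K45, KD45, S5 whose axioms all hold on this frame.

Transitive (axiom 4): yes — every two-step R-path is closed by a direct edge.
Euclidean (axiom 5): no — 0 R 1 and 0 R 0, but not 1 R 0.
Serial (axiom D): no — 3 has no R-successor.
Reflexive (axiom T): no — 2 is not related to itself.
So F validates K, K4; K45 would additionally require R to be Euclidean. The strongest is K4.

K4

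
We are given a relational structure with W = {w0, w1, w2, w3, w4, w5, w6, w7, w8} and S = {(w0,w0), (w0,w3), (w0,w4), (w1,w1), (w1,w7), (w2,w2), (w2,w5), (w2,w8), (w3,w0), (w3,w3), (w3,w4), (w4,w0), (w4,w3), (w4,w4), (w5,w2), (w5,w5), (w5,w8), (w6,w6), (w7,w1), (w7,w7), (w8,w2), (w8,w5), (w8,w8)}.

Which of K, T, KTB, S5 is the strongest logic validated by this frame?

S5

Reflexive (axiom T): yes — every world is S-related to itself.
Symmetric (axiom B): yes — every pair in S has its reverse in S.
Euclidean (axiom 5): yes — any two successors of a common world are S-related.
So F validates K, T, KTB, S5. The strongest is S5.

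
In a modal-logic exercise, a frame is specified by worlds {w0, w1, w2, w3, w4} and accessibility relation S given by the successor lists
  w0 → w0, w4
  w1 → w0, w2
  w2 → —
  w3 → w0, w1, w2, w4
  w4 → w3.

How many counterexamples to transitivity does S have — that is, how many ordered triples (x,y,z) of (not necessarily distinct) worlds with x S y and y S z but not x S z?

Enumerating: (w0,w4,w3), (w1,w0,w4), (w3,w4,w3), (w4,w3,w0), (w4,w3,w1), (w4,w3,w2), (w4,w3,w4).

7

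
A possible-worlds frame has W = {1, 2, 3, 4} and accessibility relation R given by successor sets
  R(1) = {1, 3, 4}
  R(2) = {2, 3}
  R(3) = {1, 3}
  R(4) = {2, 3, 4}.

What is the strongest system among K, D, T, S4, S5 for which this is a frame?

Serial (axiom D): yes — every world has a successor (e.g. 1 R 1).
Reflexive (axiom T): yes — every world is R-related to itself.
Transitive (axiom 4): no — 1 R 4 and 4 R 2, but not 1 R 2.
Euclidean (axiom 5): no — 1 R 3 and 1 R 4, but not 3 R 4.
So F validates K, D, T; S4 would additionally require R to be transitive. The strongest is T.

T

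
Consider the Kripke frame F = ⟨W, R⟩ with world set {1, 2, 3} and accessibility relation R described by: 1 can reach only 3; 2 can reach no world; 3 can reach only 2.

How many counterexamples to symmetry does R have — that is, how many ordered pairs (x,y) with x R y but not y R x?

Enumerating: (1,3), (3,2).

2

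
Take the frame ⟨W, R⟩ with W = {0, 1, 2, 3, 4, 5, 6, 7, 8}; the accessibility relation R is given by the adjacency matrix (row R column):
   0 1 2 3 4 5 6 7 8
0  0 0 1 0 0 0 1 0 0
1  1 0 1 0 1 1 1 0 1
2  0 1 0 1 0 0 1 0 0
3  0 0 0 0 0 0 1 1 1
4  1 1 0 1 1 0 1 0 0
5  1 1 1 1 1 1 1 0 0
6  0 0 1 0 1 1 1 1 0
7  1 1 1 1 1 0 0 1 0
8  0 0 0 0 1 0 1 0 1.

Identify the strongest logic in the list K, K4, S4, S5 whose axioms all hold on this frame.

Transitive (axiom 4): no — 0 R 2 and 2 R 1, but not 0 R 1.
Reflexive (axiom T): no — 0 is not related to itself.
Euclidean (axiom 5): no — 1 R 0 and 1 R 4, but not 0 R 4.
So F validates K; K4 would additionally require R to be transitive. The strongest is K.

K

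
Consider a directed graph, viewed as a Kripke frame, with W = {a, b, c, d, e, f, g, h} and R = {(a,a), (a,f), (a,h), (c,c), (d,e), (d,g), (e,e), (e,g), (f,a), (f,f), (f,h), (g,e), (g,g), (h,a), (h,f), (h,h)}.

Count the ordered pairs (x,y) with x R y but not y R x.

Enumerating: (d,e), (d,g).

2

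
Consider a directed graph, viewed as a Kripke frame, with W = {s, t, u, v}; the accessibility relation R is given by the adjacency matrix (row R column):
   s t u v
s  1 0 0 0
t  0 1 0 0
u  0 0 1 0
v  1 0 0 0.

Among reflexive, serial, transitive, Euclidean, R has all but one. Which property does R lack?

Reflexive: no — v is not related to itself.
Serial: yes — every world has a successor (e.g. s R s).
Transitive: yes — every two-step R-path is closed by a direct edge.
Euclidean: yes — any two successors of a common world are R-related.
Only reflexive fails.

reflexive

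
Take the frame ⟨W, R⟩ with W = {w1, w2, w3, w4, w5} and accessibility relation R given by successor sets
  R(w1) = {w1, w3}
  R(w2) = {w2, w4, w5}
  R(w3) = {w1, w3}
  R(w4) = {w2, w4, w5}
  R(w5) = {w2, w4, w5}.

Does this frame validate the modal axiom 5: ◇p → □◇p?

Yes

By correspondence theory, 5 is valid on a frame iff R is Euclidean.
Euclidean: yes — any two successors of a common world are R-related.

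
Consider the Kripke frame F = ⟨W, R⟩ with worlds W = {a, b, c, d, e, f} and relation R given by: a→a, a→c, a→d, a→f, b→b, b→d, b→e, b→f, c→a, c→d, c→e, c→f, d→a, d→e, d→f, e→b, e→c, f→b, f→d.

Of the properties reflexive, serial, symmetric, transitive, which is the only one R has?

serial

Reflexive: no — c is not related to itself.
Serial: yes — every world has a successor (e.g. a R a).
Symmetric: no — a R f but not f R a.
Transitive: no — a R c and c R e, but not a R e.
Only serial holds.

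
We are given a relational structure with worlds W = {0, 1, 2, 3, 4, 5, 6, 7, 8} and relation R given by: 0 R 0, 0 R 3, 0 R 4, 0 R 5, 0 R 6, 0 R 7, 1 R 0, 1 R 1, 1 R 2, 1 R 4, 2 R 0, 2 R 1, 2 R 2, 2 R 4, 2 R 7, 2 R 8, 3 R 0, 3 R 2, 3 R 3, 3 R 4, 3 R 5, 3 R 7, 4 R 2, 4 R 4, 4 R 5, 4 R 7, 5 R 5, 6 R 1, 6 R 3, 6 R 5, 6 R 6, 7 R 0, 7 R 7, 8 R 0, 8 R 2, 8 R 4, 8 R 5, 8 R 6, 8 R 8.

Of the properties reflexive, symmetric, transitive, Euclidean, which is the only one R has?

reflexive

Reflexive: yes — every world is R-related to itself.
Symmetric: no — 0 R 4 but not 4 R 0.
Transitive: no — 0 R 3 and 3 R 2, but not 0 R 2.
Euclidean: no — 0 R 3 and 0 R 6, but not 3 R 6.
Only reflexive holds.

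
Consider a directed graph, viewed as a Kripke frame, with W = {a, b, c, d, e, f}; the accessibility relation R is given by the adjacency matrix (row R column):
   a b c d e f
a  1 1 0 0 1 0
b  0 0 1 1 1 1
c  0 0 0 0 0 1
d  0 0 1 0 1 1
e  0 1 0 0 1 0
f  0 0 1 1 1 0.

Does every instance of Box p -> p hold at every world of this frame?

By correspondence theory, T is valid on a frame iff R is reflexive.
Reflexive: no — b is not related to itself.

No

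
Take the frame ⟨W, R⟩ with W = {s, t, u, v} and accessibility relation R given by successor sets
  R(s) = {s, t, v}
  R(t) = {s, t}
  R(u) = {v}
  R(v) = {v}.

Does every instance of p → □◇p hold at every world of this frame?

No

By correspondence theory, B is valid on a frame iff R is symmetric.
Symmetric: no — s R v but not v R s.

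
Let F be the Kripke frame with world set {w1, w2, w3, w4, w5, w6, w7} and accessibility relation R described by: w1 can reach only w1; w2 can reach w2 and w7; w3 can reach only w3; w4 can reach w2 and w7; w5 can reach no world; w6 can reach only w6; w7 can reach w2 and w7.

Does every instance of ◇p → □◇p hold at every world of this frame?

The schema 5 characterises exactly the Euclidean frames.
Euclidean: yes — any two successors of a common world are R-related.

Yes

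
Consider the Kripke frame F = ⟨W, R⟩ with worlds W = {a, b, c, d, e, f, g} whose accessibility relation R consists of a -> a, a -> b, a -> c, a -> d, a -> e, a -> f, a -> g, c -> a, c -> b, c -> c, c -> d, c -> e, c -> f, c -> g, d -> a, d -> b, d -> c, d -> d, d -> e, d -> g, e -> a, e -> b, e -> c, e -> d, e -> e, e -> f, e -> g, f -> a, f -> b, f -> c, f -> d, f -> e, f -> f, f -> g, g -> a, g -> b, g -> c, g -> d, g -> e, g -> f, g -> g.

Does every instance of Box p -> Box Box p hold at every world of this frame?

No

Axiom 4 corresponds to the accessibility relation being transitive.
Transitive: no — d R a and a R f, but not d R f.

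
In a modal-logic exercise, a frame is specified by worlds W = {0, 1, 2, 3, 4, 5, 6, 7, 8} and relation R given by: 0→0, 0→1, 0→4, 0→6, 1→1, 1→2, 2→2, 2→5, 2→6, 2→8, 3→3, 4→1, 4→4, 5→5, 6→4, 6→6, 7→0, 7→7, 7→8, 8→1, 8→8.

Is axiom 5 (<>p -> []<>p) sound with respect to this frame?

No

By correspondence theory, 5 is valid on a frame iff R is Euclidean.
Euclidean: no — 0 R 1 and 0 R 4, but not 1 R 4.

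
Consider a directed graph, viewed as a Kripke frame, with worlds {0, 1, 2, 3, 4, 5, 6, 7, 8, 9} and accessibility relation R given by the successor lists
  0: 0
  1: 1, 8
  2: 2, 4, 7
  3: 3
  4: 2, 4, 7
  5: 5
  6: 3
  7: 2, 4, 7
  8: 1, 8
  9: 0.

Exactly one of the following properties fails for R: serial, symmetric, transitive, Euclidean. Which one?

symmetric

Serial: yes — every world has a successor (e.g. 0 R 0).
Symmetric: no — 6 R 3 but not 3 R 6.
Transitive: yes — every two-step R-path is closed by a direct edge.
Euclidean: yes — any two successors of a common world are R-related.
Only symmetric fails.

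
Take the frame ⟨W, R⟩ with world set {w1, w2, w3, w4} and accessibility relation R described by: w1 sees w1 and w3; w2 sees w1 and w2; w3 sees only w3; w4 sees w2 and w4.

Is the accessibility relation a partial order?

No

Reflexive: yes — every world is R-related to itself.
Transitive: no — w2 R w1 and w1 R w3, but not w2 R w3.
Antisymmetric: yes — no distinct pair is related both ways.
So R is not a partial order.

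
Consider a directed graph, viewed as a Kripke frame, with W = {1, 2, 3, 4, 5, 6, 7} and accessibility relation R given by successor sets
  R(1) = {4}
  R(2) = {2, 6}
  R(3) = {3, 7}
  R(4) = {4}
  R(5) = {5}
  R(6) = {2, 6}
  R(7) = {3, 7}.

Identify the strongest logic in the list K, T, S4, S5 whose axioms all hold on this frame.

K

Reflexive (axiom T): no — 1 is not related to itself.
Transitive (axiom 4): yes — every two-step R-path is closed by a direct edge.
Euclidean (axiom 5): yes — any two successors of a common world are R-related.
So F validates K; T would additionally require R to be reflexive. The strongest is K.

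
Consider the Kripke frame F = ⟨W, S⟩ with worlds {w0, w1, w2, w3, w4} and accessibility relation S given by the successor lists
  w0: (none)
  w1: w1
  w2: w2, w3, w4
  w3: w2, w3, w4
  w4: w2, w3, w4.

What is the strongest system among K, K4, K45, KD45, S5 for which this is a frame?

Transitive (axiom 4): yes — every two-step S-path is closed by a direct edge.
Euclidean (axiom 5): yes — any two successors of a common world are S-related.
Serial (axiom D): no — w0 has no S-successor.
Reflexive (axiom T): no — w0 is not related to itself.
So F validates K, K4, K45; KD45 would additionally require S to be serial. The strongest is K45.

K45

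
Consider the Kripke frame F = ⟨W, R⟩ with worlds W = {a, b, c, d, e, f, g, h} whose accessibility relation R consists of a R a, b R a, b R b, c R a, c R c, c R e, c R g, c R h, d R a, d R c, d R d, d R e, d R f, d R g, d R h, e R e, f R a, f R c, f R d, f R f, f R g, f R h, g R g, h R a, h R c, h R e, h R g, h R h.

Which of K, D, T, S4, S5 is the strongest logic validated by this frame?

T

Serial (axiom D): yes — every world has a successor (e.g. a R a).
Reflexive (axiom T): yes — every world is R-related to itself.
Transitive (axiom 4): no — f R c and c R e, but not f R e.
Euclidean (axiom 5): no — c R a and c R e, but not a R e.
So F validates K, D, T; S4 would additionally require R to be transitive. The strongest is T.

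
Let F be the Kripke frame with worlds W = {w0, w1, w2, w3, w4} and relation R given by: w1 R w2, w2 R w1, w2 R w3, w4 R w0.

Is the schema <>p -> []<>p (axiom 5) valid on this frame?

By correspondence theory, 5 is valid on a frame iff R is Euclidean.
Euclidean: no — w2 R w1 and w2 R w3, but not w1 R w3.

No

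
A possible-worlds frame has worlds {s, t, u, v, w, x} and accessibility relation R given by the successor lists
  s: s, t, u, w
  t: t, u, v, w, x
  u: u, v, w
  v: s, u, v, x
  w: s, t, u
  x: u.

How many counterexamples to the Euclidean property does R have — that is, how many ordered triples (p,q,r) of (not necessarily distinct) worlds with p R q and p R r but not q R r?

28

Enumerating: (s,t,s), (s,u,s), (s,u,t), (s,w,w), (t,u,t), (t,u,x), (t,v,t), (t,v,w), (t,w,v), (t,w,w), (t,w,x), (t,x,t), … and 16 more.
Total: 28.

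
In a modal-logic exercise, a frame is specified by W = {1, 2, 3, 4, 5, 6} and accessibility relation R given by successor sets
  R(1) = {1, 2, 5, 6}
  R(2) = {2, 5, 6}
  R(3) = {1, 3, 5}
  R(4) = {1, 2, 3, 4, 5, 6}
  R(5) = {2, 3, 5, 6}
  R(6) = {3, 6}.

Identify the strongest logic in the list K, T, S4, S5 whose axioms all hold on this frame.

T

Reflexive (axiom T): yes — every world is R-related to itself.
Transitive (axiom 4): no — 1 R 5 and 5 R 3, but not 1 R 3.
Euclidean (axiom 5): no — 1 R 6 and 1 R 2, but not 6 R 2.
So F validates K, T; S4 would additionally require R to be transitive. The strongest is T.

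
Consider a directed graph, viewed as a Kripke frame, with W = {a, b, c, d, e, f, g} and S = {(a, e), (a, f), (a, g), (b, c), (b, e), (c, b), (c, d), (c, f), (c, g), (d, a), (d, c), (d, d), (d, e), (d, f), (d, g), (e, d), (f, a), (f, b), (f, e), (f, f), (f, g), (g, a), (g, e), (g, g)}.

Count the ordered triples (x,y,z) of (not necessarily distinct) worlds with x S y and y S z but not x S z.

29

Enumerating: (a,e,d), (a,f,a), (a,f,b), (a,g,a), (b,c,b), (b,c,d), (b,c,f), (b,c,g), (b,e,d), (c,b,c), (c,b,e), (c,d,a), … and 17 more.
Total: 29.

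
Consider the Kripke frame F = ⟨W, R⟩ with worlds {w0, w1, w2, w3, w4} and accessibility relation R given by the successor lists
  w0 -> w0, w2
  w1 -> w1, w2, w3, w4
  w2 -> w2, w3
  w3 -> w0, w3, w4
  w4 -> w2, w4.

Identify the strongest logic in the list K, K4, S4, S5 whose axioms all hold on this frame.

K

Transitive (axiom 4): no — w0 R w2 and w2 R w3, but not w0 R w3.
Reflexive (axiom T): yes — every world is R-related to itself.
Euclidean (axiom 5): no — w1 R w2 and w1 R w4, but not w2 R w4.
So F validates K; K4 would additionally require R to be transitive. The strongest is K.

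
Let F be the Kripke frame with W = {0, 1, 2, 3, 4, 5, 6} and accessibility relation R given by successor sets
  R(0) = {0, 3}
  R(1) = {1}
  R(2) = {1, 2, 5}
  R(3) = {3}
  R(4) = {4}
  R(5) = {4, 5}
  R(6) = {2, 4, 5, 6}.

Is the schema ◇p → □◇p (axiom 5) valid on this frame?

Axiom 5 corresponds to the accessibility relation being Euclidean.
Euclidean: no — 2 R 1 and 2 R 5, but not 1 R 5.

No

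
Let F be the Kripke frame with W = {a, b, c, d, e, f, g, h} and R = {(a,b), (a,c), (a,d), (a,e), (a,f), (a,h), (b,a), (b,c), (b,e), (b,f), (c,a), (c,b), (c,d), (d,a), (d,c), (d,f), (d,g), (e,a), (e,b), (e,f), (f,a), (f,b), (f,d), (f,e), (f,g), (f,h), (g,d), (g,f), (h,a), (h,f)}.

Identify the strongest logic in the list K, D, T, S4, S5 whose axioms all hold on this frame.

Serial (axiom D): yes — every world has a successor (e.g. a R b).
Reflexive (axiom T): no — a is not related to itself.
Transitive (axiom 4): no — a R d and d R g, but not a R g.
Euclidean (axiom 5): no — a R b and a R d, but not b R d.
So F validates K, D; T would additionally require R to be reflexive. The strongest is D.

D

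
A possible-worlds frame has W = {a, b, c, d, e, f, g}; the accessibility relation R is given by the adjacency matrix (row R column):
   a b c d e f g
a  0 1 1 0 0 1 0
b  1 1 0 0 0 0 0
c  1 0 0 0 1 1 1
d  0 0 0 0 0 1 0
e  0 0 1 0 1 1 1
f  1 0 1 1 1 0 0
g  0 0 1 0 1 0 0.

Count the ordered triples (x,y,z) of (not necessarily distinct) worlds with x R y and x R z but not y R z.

34

Enumerating: (a,b,c), (a,b,f), (a,c,b), (a,c,c), (a,f,b), (a,f,f), (b,a,a), (c,a,a), (c,a,e), (c,a,g), (c,e,a), (c,f,f), … and 22 more.
Total: 34.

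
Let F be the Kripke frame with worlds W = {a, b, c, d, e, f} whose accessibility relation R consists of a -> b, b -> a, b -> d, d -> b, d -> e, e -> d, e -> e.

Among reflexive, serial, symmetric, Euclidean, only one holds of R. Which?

symmetric

Reflexive: no — a is not related to itself.
Serial: no — c has no R-successor.
Symmetric: yes — every pair in R has its reverse in R.
Euclidean: no — b R a and b R d, but not a R d.
Only symmetric holds.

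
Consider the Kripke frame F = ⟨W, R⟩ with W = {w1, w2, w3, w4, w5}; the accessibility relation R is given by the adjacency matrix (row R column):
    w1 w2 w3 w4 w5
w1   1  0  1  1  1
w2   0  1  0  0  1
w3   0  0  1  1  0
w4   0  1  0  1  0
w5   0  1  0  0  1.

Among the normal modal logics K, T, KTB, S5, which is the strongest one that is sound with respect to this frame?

Reflexive (axiom T): yes — every world is R-related to itself.
Symmetric (axiom B): no — w1 R w3 but not w3 R w1.
Euclidean (axiom 5): no — w1 R w3 and w1 R w5, but not w3 R w5.
So F validates K, T; KTB would additionally require R to be symmetric. The strongest is T.

T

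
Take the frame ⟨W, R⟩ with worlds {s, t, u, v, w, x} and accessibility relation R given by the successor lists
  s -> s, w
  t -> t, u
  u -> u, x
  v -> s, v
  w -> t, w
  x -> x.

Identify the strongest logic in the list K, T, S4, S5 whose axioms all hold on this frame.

Reflexive (axiom T): yes — every world is R-related to itself.
Transitive (axiom 4): no — s R w and w R t, but not s R t.
Euclidean (axiom 5): no — s R w and s R s, but not w R s.
So F validates K, T; S4 would additionally require R to be transitive. The strongest is T.

T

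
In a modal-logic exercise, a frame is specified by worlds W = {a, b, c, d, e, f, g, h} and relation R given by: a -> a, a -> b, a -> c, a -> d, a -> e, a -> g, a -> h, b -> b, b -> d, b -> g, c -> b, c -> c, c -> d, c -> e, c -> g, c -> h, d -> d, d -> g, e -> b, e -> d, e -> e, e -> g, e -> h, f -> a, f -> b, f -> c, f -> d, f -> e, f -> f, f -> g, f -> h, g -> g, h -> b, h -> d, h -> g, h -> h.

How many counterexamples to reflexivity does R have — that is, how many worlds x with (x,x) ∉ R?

R is reflexive; there are no such worlds.

0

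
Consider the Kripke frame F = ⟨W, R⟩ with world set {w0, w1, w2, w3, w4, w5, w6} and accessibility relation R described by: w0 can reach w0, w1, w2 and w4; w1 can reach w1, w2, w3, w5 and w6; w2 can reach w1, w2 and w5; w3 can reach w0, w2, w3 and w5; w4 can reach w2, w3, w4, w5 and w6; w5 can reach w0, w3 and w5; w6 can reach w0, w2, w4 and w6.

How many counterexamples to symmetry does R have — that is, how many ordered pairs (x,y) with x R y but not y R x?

Enumerating: (w0,w1), (w0,w2), (w0,w4), (w1,w3), (w1,w5), (w1,w6), (w2,w5), (w3,w0), (w3,w2), (w4,w2), (w4,w3), (w4,w5), (w5,w0), (w6,w0), (w6,w2).

15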